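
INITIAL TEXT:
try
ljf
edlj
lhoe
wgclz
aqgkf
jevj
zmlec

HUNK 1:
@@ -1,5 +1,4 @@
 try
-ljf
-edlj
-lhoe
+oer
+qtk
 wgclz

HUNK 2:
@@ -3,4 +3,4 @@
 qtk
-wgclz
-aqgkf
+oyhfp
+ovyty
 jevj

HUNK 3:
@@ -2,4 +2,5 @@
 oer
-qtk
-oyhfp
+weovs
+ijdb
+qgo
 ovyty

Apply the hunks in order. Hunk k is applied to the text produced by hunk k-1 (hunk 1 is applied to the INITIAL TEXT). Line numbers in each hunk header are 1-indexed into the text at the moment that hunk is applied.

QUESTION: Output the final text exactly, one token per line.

Hunk 1: at line 1 remove [ljf,edlj,lhoe] add [oer,qtk] -> 7 lines: try oer qtk wgclz aqgkf jevj zmlec
Hunk 2: at line 3 remove [wgclz,aqgkf] add [oyhfp,ovyty] -> 7 lines: try oer qtk oyhfp ovyty jevj zmlec
Hunk 3: at line 2 remove [qtk,oyhfp] add [weovs,ijdb,qgo] -> 8 lines: try oer weovs ijdb qgo ovyty jevj zmlec

Answer: try
oer
weovs
ijdb
qgo
ovyty
jevj
zmlec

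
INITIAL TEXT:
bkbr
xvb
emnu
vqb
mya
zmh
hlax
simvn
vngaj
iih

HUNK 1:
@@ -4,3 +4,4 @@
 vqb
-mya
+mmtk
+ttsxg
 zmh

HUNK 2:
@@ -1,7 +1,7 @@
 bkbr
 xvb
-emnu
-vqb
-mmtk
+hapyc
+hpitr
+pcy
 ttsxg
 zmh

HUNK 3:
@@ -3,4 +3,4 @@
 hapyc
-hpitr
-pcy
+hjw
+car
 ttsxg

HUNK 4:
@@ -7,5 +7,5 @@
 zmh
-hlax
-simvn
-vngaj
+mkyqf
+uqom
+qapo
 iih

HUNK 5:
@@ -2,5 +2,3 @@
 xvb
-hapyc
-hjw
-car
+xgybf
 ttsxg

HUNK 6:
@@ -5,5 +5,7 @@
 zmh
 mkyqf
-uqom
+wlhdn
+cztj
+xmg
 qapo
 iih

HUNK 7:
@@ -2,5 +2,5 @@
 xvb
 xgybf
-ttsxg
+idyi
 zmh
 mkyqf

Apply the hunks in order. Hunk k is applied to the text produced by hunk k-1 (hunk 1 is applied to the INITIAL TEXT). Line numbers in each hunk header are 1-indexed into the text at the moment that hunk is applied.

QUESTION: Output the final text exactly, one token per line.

Answer: bkbr
xvb
xgybf
idyi
zmh
mkyqf
wlhdn
cztj
xmg
qapo
iih

Derivation:
Hunk 1: at line 4 remove [mya] add [mmtk,ttsxg] -> 11 lines: bkbr xvb emnu vqb mmtk ttsxg zmh hlax simvn vngaj iih
Hunk 2: at line 1 remove [emnu,vqb,mmtk] add [hapyc,hpitr,pcy] -> 11 lines: bkbr xvb hapyc hpitr pcy ttsxg zmh hlax simvn vngaj iih
Hunk 3: at line 3 remove [hpitr,pcy] add [hjw,car] -> 11 lines: bkbr xvb hapyc hjw car ttsxg zmh hlax simvn vngaj iih
Hunk 4: at line 7 remove [hlax,simvn,vngaj] add [mkyqf,uqom,qapo] -> 11 lines: bkbr xvb hapyc hjw car ttsxg zmh mkyqf uqom qapo iih
Hunk 5: at line 2 remove [hapyc,hjw,car] add [xgybf] -> 9 lines: bkbr xvb xgybf ttsxg zmh mkyqf uqom qapo iih
Hunk 6: at line 5 remove [uqom] add [wlhdn,cztj,xmg] -> 11 lines: bkbr xvb xgybf ttsxg zmh mkyqf wlhdn cztj xmg qapo iih
Hunk 7: at line 2 remove [ttsxg] add [idyi] -> 11 lines: bkbr xvb xgybf idyi zmh mkyqf wlhdn cztj xmg qapo iih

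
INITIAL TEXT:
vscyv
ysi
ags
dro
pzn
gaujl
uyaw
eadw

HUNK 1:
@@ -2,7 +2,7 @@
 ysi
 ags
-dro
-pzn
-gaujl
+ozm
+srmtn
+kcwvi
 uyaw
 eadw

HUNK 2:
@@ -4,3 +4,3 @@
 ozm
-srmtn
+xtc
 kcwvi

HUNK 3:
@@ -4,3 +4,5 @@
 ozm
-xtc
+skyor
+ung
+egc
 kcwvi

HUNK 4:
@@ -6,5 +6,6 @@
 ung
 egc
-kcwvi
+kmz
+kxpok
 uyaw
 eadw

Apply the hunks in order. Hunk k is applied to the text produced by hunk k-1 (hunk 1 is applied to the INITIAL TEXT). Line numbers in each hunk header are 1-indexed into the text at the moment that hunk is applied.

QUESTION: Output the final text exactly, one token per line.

Hunk 1: at line 2 remove [dro,pzn,gaujl] add [ozm,srmtn,kcwvi] -> 8 lines: vscyv ysi ags ozm srmtn kcwvi uyaw eadw
Hunk 2: at line 4 remove [srmtn] add [xtc] -> 8 lines: vscyv ysi ags ozm xtc kcwvi uyaw eadw
Hunk 3: at line 4 remove [xtc] add [skyor,ung,egc] -> 10 lines: vscyv ysi ags ozm skyor ung egc kcwvi uyaw eadw
Hunk 4: at line 6 remove [kcwvi] add [kmz,kxpok] -> 11 lines: vscyv ysi ags ozm skyor ung egc kmz kxpok uyaw eadw

Answer: vscyv
ysi
ags
ozm
skyor
ung
egc
kmz
kxpok
uyaw
eadw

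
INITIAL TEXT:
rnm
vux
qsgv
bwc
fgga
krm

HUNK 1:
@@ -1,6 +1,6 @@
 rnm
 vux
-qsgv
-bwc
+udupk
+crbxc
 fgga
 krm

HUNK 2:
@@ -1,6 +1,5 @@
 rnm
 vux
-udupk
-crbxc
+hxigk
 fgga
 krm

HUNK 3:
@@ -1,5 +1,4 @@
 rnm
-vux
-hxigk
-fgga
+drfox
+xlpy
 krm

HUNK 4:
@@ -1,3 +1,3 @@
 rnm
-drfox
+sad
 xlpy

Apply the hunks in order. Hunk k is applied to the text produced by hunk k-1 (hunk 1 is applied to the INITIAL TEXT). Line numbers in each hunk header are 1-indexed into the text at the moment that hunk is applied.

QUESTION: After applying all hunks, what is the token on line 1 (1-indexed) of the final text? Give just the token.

Hunk 1: at line 1 remove [qsgv,bwc] add [udupk,crbxc] -> 6 lines: rnm vux udupk crbxc fgga krm
Hunk 2: at line 1 remove [udupk,crbxc] add [hxigk] -> 5 lines: rnm vux hxigk fgga krm
Hunk 3: at line 1 remove [vux,hxigk,fgga] add [drfox,xlpy] -> 4 lines: rnm drfox xlpy krm
Hunk 4: at line 1 remove [drfox] add [sad] -> 4 lines: rnm sad xlpy krm
Final line 1: rnm

Answer: rnm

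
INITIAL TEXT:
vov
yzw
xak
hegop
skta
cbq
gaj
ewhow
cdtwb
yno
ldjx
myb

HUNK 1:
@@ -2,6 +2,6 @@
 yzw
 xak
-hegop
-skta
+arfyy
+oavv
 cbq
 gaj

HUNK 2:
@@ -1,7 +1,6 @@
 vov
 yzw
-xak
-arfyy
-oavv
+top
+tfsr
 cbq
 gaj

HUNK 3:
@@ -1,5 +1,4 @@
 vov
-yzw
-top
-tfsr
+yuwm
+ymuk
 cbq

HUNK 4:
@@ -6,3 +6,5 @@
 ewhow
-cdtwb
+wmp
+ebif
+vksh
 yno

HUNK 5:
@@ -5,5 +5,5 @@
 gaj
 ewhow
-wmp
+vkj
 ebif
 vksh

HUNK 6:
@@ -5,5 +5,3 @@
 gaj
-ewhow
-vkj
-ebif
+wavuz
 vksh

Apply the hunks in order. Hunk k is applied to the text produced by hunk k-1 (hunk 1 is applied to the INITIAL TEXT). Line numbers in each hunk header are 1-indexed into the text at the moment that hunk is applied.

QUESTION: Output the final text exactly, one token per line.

Hunk 1: at line 2 remove [hegop,skta] add [arfyy,oavv] -> 12 lines: vov yzw xak arfyy oavv cbq gaj ewhow cdtwb yno ldjx myb
Hunk 2: at line 1 remove [xak,arfyy,oavv] add [top,tfsr] -> 11 lines: vov yzw top tfsr cbq gaj ewhow cdtwb yno ldjx myb
Hunk 3: at line 1 remove [yzw,top,tfsr] add [yuwm,ymuk] -> 10 lines: vov yuwm ymuk cbq gaj ewhow cdtwb yno ldjx myb
Hunk 4: at line 6 remove [cdtwb] add [wmp,ebif,vksh] -> 12 lines: vov yuwm ymuk cbq gaj ewhow wmp ebif vksh yno ldjx myb
Hunk 5: at line 5 remove [wmp] add [vkj] -> 12 lines: vov yuwm ymuk cbq gaj ewhow vkj ebif vksh yno ldjx myb
Hunk 6: at line 5 remove [ewhow,vkj,ebif] add [wavuz] -> 10 lines: vov yuwm ymuk cbq gaj wavuz vksh yno ldjx myb

Answer: vov
yuwm
ymuk
cbq
gaj
wavuz
vksh
yno
ldjx
myb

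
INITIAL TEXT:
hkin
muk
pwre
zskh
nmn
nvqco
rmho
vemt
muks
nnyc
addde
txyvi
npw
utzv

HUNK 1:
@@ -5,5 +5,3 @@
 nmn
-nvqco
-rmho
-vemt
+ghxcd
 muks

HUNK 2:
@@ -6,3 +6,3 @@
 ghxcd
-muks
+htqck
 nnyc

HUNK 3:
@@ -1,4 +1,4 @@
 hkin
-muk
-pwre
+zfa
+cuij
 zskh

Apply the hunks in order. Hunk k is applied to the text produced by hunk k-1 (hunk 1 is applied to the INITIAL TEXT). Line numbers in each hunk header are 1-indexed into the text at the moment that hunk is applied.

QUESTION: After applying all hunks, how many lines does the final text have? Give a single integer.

Answer: 12

Derivation:
Hunk 1: at line 5 remove [nvqco,rmho,vemt] add [ghxcd] -> 12 lines: hkin muk pwre zskh nmn ghxcd muks nnyc addde txyvi npw utzv
Hunk 2: at line 6 remove [muks] add [htqck] -> 12 lines: hkin muk pwre zskh nmn ghxcd htqck nnyc addde txyvi npw utzv
Hunk 3: at line 1 remove [muk,pwre] add [zfa,cuij] -> 12 lines: hkin zfa cuij zskh nmn ghxcd htqck nnyc addde txyvi npw utzv
Final line count: 12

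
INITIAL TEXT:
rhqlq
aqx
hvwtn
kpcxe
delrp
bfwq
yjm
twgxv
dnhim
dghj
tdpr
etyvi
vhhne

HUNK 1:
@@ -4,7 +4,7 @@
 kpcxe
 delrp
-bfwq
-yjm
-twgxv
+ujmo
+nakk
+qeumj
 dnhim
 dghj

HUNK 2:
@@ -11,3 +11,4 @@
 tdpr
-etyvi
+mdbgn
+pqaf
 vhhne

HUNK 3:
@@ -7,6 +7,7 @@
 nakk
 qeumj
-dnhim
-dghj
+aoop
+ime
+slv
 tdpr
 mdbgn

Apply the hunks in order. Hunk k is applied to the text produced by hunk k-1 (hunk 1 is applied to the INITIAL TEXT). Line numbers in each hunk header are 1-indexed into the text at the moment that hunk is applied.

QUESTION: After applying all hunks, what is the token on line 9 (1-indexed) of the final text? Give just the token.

Hunk 1: at line 4 remove [bfwq,yjm,twgxv] add [ujmo,nakk,qeumj] -> 13 lines: rhqlq aqx hvwtn kpcxe delrp ujmo nakk qeumj dnhim dghj tdpr etyvi vhhne
Hunk 2: at line 11 remove [etyvi] add [mdbgn,pqaf] -> 14 lines: rhqlq aqx hvwtn kpcxe delrp ujmo nakk qeumj dnhim dghj tdpr mdbgn pqaf vhhne
Hunk 3: at line 7 remove [dnhim,dghj] add [aoop,ime,slv] -> 15 lines: rhqlq aqx hvwtn kpcxe delrp ujmo nakk qeumj aoop ime slv tdpr mdbgn pqaf vhhne
Final line 9: aoop

Answer: aoop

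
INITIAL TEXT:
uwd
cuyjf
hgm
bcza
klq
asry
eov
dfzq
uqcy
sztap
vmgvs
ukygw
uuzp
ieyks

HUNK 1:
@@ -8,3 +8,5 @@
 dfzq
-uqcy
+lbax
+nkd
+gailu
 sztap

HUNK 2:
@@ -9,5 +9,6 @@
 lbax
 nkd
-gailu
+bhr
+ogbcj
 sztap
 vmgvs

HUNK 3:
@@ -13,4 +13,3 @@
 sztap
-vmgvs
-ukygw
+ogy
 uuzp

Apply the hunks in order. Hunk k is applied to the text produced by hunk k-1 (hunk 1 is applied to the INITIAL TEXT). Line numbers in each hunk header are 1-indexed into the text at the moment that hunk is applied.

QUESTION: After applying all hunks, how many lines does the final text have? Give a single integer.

Answer: 16

Derivation:
Hunk 1: at line 8 remove [uqcy] add [lbax,nkd,gailu] -> 16 lines: uwd cuyjf hgm bcza klq asry eov dfzq lbax nkd gailu sztap vmgvs ukygw uuzp ieyks
Hunk 2: at line 9 remove [gailu] add [bhr,ogbcj] -> 17 lines: uwd cuyjf hgm bcza klq asry eov dfzq lbax nkd bhr ogbcj sztap vmgvs ukygw uuzp ieyks
Hunk 3: at line 13 remove [vmgvs,ukygw] add [ogy] -> 16 lines: uwd cuyjf hgm bcza klq asry eov dfzq lbax nkd bhr ogbcj sztap ogy uuzp ieyks
Final line count: 16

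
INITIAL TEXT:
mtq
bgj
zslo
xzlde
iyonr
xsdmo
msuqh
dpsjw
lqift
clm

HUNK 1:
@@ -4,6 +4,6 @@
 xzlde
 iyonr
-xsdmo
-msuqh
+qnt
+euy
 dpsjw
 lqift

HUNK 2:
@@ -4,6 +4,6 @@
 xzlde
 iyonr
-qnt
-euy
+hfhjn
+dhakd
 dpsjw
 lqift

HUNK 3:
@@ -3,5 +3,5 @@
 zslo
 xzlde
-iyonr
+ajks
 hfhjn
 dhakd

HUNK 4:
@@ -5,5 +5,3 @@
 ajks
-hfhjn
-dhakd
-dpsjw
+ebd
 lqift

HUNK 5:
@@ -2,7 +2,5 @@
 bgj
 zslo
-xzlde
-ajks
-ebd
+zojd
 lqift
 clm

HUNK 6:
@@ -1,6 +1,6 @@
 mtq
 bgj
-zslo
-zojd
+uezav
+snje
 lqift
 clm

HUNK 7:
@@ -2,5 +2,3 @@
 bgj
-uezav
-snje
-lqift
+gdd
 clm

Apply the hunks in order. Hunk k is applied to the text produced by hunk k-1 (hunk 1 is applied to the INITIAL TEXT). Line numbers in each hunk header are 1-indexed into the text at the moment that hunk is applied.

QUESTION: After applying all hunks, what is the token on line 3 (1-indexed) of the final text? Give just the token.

Answer: gdd

Derivation:
Hunk 1: at line 4 remove [xsdmo,msuqh] add [qnt,euy] -> 10 lines: mtq bgj zslo xzlde iyonr qnt euy dpsjw lqift clm
Hunk 2: at line 4 remove [qnt,euy] add [hfhjn,dhakd] -> 10 lines: mtq bgj zslo xzlde iyonr hfhjn dhakd dpsjw lqift clm
Hunk 3: at line 3 remove [iyonr] add [ajks] -> 10 lines: mtq bgj zslo xzlde ajks hfhjn dhakd dpsjw lqift clm
Hunk 4: at line 5 remove [hfhjn,dhakd,dpsjw] add [ebd] -> 8 lines: mtq bgj zslo xzlde ajks ebd lqift clm
Hunk 5: at line 2 remove [xzlde,ajks,ebd] add [zojd] -> 6 lines: mtq bgj zslo zojd lqift clm
Hunk 6: at line 1 remove [zslo,zojd] add [uezav,snje] -> 6 lines: mtq bgj uezav snje lqift clm
Hunk 7: at line 2 remove [uezav,snje,lqift] add [gdd] -> 4 lines: mtq bgj gdd clm
Final line 3: gdd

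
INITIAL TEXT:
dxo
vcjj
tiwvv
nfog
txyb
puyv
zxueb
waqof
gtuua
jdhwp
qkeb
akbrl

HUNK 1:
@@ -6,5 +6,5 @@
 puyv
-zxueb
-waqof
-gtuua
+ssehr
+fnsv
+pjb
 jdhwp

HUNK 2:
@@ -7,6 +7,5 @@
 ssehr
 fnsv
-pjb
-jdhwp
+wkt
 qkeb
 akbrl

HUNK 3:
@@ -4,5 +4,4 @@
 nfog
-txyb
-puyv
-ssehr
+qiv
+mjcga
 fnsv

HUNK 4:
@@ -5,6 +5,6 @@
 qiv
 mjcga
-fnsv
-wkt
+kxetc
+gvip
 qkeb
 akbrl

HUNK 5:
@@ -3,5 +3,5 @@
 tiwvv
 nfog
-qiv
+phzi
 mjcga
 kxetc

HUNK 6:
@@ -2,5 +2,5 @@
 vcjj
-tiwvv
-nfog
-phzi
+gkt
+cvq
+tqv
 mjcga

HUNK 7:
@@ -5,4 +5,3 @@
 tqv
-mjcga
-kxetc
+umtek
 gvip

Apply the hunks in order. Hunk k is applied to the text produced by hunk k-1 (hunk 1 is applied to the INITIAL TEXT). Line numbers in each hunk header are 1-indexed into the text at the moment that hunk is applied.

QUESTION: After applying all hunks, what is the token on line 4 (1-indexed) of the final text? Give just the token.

Answer: cvq

Derivation:
Hunk 1: at line 6 remove [zxueb,waqof,gtuua] add [ssehr,fnsv,pjb] -> 12 lines: dxo vcjj tiwvv nfog txyb puyv ssehr fnsv pjb jdhwp qkeb akbrl
Hunk 2: at line 7 remove [pjb,jdhwp] add [wkt] -> 11 lines: dxo vcjj tiwvv nfog txyb puyv ssehr fnsv wkt qkeb akbrl
Hunk 3: at line 4 remove [txyb,puyv,ssehr] add [qiv,mjcga] -> 10 lines: dxo vcjj tiwvv nfog qiv mjcga fnsv wkt qkeb akbrl
Hunk 4: at line 5 remove [fnsv,wkt] add [kxetc,gvip] -> 10 lines: dxo vcjj tiwvv nfog qiv mjcga kxetc gvip qkeb akbrl
Hunk 5: at line 3 remove [qiv] add [phzi] -> 10 lines: dxo vcjj tiwvv nfog phzi mjcga kxetc gvip qkeb akbrl
Hunk 6: at line 2 remove [tiwvv,nfog,phzi] add [gkt,cvq,tqv] -> 10 lines: dxo vcjj gkt cvq tqv mjcga kxetc gvip qkeb akbrl
Hunk 7: at line 5 remove [mjcga,kxetc] add [umtek] -> 9 lines: dxo vcjj gkt cvq tqv umtek gvip qkeb akbrl
Final line 4: cvq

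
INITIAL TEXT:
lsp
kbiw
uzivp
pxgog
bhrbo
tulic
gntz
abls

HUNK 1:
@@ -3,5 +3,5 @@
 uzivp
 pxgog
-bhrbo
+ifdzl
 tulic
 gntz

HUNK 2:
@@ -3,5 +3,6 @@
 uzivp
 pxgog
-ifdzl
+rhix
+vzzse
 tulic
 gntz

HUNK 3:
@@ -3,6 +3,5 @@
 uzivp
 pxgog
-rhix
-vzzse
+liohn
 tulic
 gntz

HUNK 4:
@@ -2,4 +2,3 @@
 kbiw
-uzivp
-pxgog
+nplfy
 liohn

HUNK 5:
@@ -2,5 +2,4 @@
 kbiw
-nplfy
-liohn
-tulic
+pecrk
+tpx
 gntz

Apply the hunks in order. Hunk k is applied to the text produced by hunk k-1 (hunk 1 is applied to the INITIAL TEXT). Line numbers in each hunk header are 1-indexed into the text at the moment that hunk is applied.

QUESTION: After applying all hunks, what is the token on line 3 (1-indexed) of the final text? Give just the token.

Hunk 1: at line 3 remove [bhrbo] add [ifdzl] -> 8 lines: lsp kbiw uzivp pxgog ifdzl tulic gntz abls
Hunk 2: at line 3 remove [ifdzl] add [rhix,vzzse] -> 9 lines: lsp kbiw uzivp pxgog rhix vzzse tulic gntz abls
Hunk 3: at line 3 remove [rhix,vzzse] add [liohn] -> 8 lines: lsp kbiw uzivp pxgog liohn tulic gntz abls
Hunk 4: at line 2 remove [uzivp,pxgog] add [nplfy] -> 7 lines: lsp kbiw nplfy liohn tulic gntz abls
Hunk 5: at line 2 remove [nplfy,liohn,tulic] add [pecrk,tpx] -> 6 lines: lsp kbiw pecrk tpx gntz abls
Final line 3: pecrk

Answer: pecrk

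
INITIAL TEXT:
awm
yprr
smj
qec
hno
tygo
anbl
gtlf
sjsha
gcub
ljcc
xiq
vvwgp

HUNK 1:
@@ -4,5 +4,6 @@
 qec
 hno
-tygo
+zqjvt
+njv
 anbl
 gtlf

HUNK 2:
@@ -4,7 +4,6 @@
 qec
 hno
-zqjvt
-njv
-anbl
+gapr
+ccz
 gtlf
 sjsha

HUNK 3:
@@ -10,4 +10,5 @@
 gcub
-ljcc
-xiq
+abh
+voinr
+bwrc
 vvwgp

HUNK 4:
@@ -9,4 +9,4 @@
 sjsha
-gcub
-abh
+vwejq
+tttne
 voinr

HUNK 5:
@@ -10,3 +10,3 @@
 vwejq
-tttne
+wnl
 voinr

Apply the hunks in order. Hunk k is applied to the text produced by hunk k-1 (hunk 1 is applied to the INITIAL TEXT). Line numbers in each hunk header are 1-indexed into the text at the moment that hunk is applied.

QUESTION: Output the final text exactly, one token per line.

Hunk 1: at line 4 remove [tygo] add [zqjvt,njv] -> 14 lines: awm yprr smj qec hno zqjvt njv anbl gtlf sjsha gcub ljcc xiq vvwgp
Hunk 2: at line 4 remove [zqjvt,njv,anbl] add [gapr,ccz] -> 13 lines: awm yprr smj qec hno gapr ccz gtlf sjsha gcub ljcc xiq vvwgp
Hunk 3: at line 10 remove [ljcc,xiq] add [abh,voinr,bwrc] -> 14 lines: awm yprr smj qec hno gapr ccz gtlf sjsha gcub abh voinr bwrc vvwgp
Hunk 4: at line 9 remove [gcub,abh] add [vwejq,tttne] -> 14 lines: awm yprr smj qec hno gapr ccz gtlf sjsha vwejq tttne voinr bwrc vvwgp
Hunk 5: at line 10 remove [tttne] add [wnl] -> 14 lines: awm yprr smj qec hno gapr ccz gtlf sjsha vwejq wnl voinr bwrc vvwgp

Answer: awm
yprr
smj
qec
hno
gapr
ccz
gtlf
sjsha
vwejq
wnl
voinr
bwrc
vvwgp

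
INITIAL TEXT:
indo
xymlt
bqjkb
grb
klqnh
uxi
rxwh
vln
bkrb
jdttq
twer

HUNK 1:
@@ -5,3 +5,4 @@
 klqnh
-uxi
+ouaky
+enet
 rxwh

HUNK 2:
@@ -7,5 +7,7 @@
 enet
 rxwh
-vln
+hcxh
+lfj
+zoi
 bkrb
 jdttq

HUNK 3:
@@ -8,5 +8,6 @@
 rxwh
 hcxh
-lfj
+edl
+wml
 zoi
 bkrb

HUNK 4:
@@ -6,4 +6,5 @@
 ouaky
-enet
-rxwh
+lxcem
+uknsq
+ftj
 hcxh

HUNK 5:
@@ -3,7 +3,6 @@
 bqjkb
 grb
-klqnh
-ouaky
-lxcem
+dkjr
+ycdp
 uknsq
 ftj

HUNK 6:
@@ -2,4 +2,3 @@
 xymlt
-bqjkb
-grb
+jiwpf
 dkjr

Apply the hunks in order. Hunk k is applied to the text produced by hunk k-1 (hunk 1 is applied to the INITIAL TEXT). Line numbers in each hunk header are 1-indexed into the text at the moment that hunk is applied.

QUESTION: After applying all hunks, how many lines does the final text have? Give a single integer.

Answer: 14

Derivation:
Hunk 1: at line 5 remove [uxi] add [ouaky,enet] -> 12 lines: indo xymlt bqjkb grb klqnh ouaky enet rxwh vln bkrb jdttq twer
Hunk 2: at line 7 remove [vln] add [hcxh,lfj,zoi] -> 14 lines: indo xymlt bqjkb grb klqnh ouaky enet rxwh hcxh lfj zoi bkrb jdttq twer
Hunk 3: at line 8 remove [lfj] add [edl,wml] -> 15 lines: indo xymlt bqjkb grb klqnh ouaky enet rxwh hcxh edl wml zoi bkrb jdttq twer
Hunk 4: at line 6 remove [enet,rxwh] add [lxcem,uknsq,ftj] -> 16 lines: indo xymlt bqjkb grb klqnh ouaky lxcem uknsq ftj hcxh edl wml zoi bkrb jdttq twer
Hunk 5: at line 3 remove [klqnh,ouaky,lxcem] add [dkjr,ycdp] -> 15 lines: indo xymlt bqjkb grb dkjr ycdp uknsq ftj hcxh edl wml zoi bkrb jdttq twer
Hunk 6: at line 2 remove [bqjkb,grb] add [jiwpf] -> 14 lines: indo xymlt jiwpf dkjr ycdp uknsq ftj hcxh edl wml zoi bkrb jdttq twer
Final line count: 14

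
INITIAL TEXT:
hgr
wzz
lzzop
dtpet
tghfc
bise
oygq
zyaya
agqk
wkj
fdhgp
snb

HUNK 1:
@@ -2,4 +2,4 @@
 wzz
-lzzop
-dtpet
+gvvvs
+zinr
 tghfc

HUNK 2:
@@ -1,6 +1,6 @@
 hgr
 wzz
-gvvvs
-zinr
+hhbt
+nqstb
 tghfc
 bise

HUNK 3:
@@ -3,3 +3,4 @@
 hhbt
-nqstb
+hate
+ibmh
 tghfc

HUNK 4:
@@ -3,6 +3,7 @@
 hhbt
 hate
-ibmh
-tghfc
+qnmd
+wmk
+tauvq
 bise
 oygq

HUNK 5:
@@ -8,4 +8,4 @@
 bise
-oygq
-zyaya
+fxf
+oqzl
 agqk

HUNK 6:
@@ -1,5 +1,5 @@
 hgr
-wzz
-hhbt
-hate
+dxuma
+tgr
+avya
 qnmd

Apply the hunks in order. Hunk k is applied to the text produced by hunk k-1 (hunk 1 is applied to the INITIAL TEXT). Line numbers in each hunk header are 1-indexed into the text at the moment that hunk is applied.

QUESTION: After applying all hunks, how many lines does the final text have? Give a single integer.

Hunk 1: at line 2 remove [lzzop,dtpet] add [gvvvs,zinr] -> 12 lines: hgr wzz gvvvs zinr tghfc bise oygq zyaya agqk wkj fdhgp snb
Hunk 2: at line 1 remove [gvvvs,zinr] add [hhbt,nqstb] -> 12 lines: hgr wzz hhbt nqstb tghfc bise oygq zyaya agqk wkj fdhgp snb
Hunk 3: at line 3 remove [nqstb] add [hate,ibmh] -> 13 lines: hgr wzz hhbt hate ibmh tghfc bise oygq zyaya agqk wkj fdhgp snb
Hunk 4: at line 3 remove [ibmh,tghfc] add [qnmd,wmk,tauvq] -> 14 lines: hgr wzz hhbt hate qnmd wmk tauvq bise oygq zyaya agqk wkj fdhgp snb
Hunk 5: at line 8 remove [oygq,zyaya] add [fxf,oqzl] -> 14 lines: hgr wzz hhbt hate qnmd wmk tauvq bise fxf oqzl agqk wkj fdhgp snb
Hunk 6: at line 1 remove [wzz,hhbt,hate] add [dxuma,tgr,avya] -> 14 lines: hgr dxuma tgr avya qnmd wmk tauvq bise fxf oqzl agqk wkj fdhgp snb
Final line count: 14

Answer: 14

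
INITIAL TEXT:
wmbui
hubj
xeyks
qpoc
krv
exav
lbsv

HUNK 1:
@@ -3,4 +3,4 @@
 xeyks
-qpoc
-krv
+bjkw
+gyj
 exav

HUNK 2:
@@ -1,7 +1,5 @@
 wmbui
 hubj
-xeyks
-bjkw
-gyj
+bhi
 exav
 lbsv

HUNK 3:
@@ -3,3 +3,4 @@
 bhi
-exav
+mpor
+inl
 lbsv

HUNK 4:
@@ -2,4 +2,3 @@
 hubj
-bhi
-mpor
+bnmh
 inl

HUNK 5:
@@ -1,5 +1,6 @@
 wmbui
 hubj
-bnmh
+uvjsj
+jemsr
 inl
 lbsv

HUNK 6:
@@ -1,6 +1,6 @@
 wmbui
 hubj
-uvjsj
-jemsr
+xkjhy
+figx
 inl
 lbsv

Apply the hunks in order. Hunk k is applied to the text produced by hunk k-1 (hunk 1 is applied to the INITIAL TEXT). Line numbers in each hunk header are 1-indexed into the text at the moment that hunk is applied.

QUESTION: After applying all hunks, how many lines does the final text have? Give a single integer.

Hunk 1: at line 3 remove [qpoc,krv] add [bjkw,gyj] -> 7 lines: wmbui hubj xeyks bjkw gyj exav lbsv
Hunk 2: at line 1 remove [xeyks,bjkw,gyj] add [bhi] -> 5 lines: wmbui hubj bhi exav lbsv
Hunk 3: at line 3 remove [exav] add [mpor,inl] -> 6 lines: wmbui hubj bhi mpor inl lbsv
Hunk 4: at line 2 remove [bhi,mpor] add [bnmh] -> 5 lines: wmbui hubj bnmh inl lbsv
Hunk 5: at line 1 remove [bnmh] add [uvjsj,jemsr] -> 6 lines: wmbui hubj uvjsj jemsr inl lbsv
Hunk 6: at line 1 remove [uvjsj,jemsr] add [xkjhy,figx] -> 6 lines: wmbui hubj xkjhy figx inl lbsv
Final line count: 6

Answer: 6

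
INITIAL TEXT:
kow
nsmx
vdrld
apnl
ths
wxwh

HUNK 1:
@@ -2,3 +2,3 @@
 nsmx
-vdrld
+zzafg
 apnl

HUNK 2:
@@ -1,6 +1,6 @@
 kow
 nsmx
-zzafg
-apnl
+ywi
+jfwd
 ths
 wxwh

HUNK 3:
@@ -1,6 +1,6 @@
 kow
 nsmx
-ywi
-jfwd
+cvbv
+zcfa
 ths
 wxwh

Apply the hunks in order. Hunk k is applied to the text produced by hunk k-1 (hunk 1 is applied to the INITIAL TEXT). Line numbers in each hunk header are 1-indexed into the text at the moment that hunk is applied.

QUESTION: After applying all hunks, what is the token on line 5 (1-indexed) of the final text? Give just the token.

Answer: ths

Derivation:
Hunk 1: at line 2 remove [vdrld] add [zzafg] -> 6 lines: kow nsmx zzafg apnl ths wxwh
Hunk 2: at line 1 remove [zzafg,apnl] add [ywi,jfwd] -> 6 lines: kow nsmx ywi jfwd ths wxwh
Hunk 3: at line 1 remove [ywi,jfwd] add [cvbv,zcfa] -> 6 lines: kow nsmx cvbv zcfa ths wxwh
Final line 5: ths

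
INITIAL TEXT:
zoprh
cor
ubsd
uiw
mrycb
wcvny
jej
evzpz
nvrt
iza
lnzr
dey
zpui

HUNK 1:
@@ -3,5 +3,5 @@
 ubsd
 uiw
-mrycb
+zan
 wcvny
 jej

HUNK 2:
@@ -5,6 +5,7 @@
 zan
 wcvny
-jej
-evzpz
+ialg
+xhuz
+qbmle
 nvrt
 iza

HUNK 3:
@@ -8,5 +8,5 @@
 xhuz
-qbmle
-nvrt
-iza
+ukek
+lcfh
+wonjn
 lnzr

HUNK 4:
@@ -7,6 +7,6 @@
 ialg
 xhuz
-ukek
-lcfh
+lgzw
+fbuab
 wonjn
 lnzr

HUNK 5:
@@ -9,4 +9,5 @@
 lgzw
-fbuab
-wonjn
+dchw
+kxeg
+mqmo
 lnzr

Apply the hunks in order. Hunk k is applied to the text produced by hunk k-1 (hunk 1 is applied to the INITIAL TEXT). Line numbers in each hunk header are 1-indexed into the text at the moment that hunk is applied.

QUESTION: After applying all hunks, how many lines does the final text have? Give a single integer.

Answer: 15

Derivation:
Hunk 1: at line 3 remove [mrycb] add [zan] -> 13 lines: zoprh cor ubsd uiw zan wcvny jej evzpz nvrt iza lnzr dey zpui
Hunk 2: at line 5 remove [jej,evzpz] add [ialg,xhuz,qbmle] -> 14 lines: zoprh cor ubsd uiw zan wcvny ialg xhuz qbmle nvrt iza lnzr dey zpui
Hunk 3: at line 8 remove [qbmle,nvrt,iza] add [ukek,lcfh,wonjn] -> 14 lines: zoprh cor ubsd uiw zan wcvny ialg xhuz ukek lcfh wonjn lnzr dey zpui
Hunk 4: at line 7 remove [ukek,lcfh] add [lgzw,fbuab] -> 14 lines: zoprh cor ubsd uiw zan wcvny ialg xhuz lgzw fbuab wonjn lnzr dey zpui
Hunk 5: at line 9 remove [fbuab,wonjn] add [dchw,kxeg,mqmo] -> 15 lines: zoprh cor ubsd uiw zan wcvny ialg xhuz lgzw dchw kxeg mqmo lnzr dey zpui
Final line count: 15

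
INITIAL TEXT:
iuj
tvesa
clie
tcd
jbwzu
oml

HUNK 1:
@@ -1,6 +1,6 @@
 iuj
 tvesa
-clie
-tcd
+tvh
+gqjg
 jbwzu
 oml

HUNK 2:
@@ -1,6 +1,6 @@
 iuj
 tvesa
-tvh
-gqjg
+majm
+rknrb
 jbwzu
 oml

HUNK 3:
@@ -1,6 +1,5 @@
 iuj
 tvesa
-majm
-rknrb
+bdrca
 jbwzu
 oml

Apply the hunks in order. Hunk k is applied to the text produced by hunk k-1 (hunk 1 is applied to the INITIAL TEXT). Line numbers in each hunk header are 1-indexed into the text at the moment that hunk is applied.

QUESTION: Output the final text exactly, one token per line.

Answer: iuj
tvesa
bdrca
jbwzu
oml

Derivation:
Hunk 1: at line 1 remove [clie,tcd] add [tvh,gqjg] -> 6 lines: iuj tvesa tvh gqjg jbwzu oml
Hunk 2: at line 1 remove [tvh,gqjg] add [majm,rknrb] -> 6 lines: iuj tvesa majm rknrb jbwzu oml
Hunk 3: at line 1 remove [majm,rknrb] add [bdrca] -> 5 lines: iuj tvesa bdrca jbwzu oml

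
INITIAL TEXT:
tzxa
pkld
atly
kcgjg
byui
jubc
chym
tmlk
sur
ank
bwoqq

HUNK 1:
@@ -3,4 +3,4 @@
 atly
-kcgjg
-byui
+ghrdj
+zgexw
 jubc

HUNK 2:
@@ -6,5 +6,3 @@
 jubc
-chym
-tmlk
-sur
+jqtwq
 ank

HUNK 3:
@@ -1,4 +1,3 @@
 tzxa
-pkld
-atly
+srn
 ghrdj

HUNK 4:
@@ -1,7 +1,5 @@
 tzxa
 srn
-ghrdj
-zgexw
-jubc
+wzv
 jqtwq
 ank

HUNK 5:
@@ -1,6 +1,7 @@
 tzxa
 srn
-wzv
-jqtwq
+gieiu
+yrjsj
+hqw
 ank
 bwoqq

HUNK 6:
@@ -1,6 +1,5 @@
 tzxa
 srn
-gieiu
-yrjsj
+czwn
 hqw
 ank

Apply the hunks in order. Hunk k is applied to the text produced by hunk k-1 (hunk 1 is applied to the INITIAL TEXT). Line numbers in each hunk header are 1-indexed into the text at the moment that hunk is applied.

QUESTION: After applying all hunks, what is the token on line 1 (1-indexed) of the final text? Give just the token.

Answer: tzxa

Derivation:
Hunk 1: at line 3 remove [kcgjg,byui] add [ghrdj,zgexw] -> 11 lines: tzxa pkld atly ghrdj zgexw jubc chym tmlk sur ank bwoqq
Hunk 2: at line 6 remove [chym,tmlk,sur] add [jqtwq] -> 9 lines: tzxa pkld atly ghrdj zgexw jubc jqtwq ank bwoqq
Hunk 3: at line 1 remove [pkld,atly] add [srn] -> 8 lines: tzxa srn ghrdj zgexw jubc jqtwq ank bwoqq
Hunk 4: at line 1 remove [ghrdj,zgexw,jubc] add [wzv] -> 6 lines: tzxa srn wzv jqtwq ank bwoqq
Hunk 5: at line 1 remove [wzv,jqtwq] add [gieiu,yrjsj,hqw] -> 7 lines: tzxa srn gieiu yrjsj hqw ank bwoqq
Hunk 6: at line 1 remove [gieiu,yrjsj] add [czwn] -> 6 lines: tzxa srn czwn hqw ank bwoqq
Final line 1: tzxa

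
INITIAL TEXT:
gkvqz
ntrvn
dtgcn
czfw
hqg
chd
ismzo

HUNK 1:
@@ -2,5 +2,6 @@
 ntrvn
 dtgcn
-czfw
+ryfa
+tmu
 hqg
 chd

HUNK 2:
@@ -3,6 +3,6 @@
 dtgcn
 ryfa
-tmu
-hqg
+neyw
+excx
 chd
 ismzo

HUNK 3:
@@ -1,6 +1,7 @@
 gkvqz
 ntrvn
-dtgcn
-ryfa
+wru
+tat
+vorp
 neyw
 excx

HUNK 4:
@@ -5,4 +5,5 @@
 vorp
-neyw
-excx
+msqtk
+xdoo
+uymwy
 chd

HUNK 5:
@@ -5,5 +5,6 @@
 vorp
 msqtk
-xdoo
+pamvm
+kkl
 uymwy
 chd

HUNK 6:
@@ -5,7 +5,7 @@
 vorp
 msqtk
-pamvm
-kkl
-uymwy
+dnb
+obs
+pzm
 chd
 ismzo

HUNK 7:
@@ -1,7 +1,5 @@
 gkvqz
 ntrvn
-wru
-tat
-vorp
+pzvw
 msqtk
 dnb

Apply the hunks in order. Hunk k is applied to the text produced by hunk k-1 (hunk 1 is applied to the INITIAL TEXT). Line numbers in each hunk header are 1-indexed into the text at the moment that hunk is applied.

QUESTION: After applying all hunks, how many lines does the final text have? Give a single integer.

Answer: 9

Derivation:
Hunk 1: at line 2 remove [czfw] add [ryfa,tmu] -> 8 lines: gkvqz ntrvn dtgcn ryfa tmu hqg chd ismzo
Hunk 2: at line 3 remove [tmu,hqg] add [neyw,excx] -> 8 lines: gkvqz ntrvn dtgcn ryfa neyw excx chd ismzo
Hunk 3: at line 1 remove [dtgcn,ryfa] add [wru,tat,vorp] -> 9 lines: gkvqz ntrvn wru tat vorp neyw excx chd ismzo
Hunk 4: at line 5 remove [neyw,excx] add [msqtk,xdoo,uymwy] -> 10 lines: gkvqz ntrvn wru tat vorp msqtk xdoo uymwy chd ismzo
Hunk 5: at line 5 remove [xdoo] add [pamvm,kkl] -> 11 lines: gkvqz ntrvn wru tat vorp msqtk pamvm kkl uymwy chd ismzo
Hunk 6: at line 5 remove [pamvm,kkl,uymwy] add [dnb,obs,pzm] -> 11 lines: gkvqz ntrvn wru tat vorp msqtk dnb obs pzm chd ismzo
Hunk 7: at line 1 remove [wru,tat,vorp] add [pzvw] -> 9 lines: gkvqz ntrvn pzvw msqtk dnb obs pzm chd ismzo
Final line count: 9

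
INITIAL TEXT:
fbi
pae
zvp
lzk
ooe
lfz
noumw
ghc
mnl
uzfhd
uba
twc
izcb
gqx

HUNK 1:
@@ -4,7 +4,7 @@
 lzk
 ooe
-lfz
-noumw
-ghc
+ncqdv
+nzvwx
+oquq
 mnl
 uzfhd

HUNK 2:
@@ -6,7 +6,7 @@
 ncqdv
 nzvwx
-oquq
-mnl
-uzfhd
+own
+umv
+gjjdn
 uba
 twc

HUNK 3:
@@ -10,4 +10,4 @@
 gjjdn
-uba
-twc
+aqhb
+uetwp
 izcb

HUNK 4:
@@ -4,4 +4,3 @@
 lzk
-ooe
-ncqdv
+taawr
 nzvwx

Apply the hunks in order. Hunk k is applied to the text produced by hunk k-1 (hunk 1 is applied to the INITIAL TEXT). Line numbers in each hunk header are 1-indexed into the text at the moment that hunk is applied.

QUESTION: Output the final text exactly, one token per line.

Hunk 1: at line 4 remove [lfz,noumw,ghc] add [ncqdv,nzvwx,oquq] -> 14 lines: fbi pae zvp lzk ooe ncqdv nzvwx oquq mnl uzfhd uba twc izcb gqx
Hunk 2: at line 6 remove [oquq,mnl,uzfhd] add [own,umv,gjjdn] -> 14 lines: fbi pae zvp lzk ooe ncqdv nzvwx own umv gjjdn uba twc izcb gqx
Hunk 3: at line 10 remove [uba,twc] add [aqhb,uetwp] -> 14 lines: fbi pae zvp lzk ooe ncqdv nzvwx own umv gjjdn aqhb uetwp izcb gqx
Hunk 4: at line 4 remove [ooe,ncqdv] add [taawr] -> 13 lines: fbi pae zvp lzk taawr nzvwx own umv gjjdn aqhb uetwp izcb gqx

Answer: fbi
pae
zvp
lzk
taawr
nzvwx
own
umv
gjjdn
aqhb
uetwp
izcb
gqx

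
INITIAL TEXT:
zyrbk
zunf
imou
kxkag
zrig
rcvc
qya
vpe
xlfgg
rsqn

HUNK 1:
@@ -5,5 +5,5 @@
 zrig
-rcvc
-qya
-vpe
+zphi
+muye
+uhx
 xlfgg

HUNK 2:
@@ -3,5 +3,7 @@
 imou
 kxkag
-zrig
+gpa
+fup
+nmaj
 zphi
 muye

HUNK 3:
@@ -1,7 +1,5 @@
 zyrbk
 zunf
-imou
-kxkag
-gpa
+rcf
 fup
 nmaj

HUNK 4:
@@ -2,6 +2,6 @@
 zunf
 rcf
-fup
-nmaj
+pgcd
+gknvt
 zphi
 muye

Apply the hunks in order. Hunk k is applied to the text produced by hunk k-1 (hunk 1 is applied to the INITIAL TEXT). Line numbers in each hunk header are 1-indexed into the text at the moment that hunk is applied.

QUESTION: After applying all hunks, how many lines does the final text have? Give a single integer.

Hunk 1: at line 5 remove [rcvc,qya,vpe] add [zphi,muye,uhx] -> 10 lines: zyrbk zunf imou kxkag zrig zphi muye uhx xlfgg rsqn
Hunk 2: at line 3 remove [zrig] add [gpa,fup,nmaj] -> 12 lines: zyrbk zunf imou kxkag gpa fup nmaj zphi muye uhx xlfgg rsqn
Hunk 3: at line 1 remove [imou,kxkag,gpa] add [rcf] -> 10 lines: zyrbk zunf rcf fup nmaj zphi muye uhx xlfgg rsqn
Hunk 4: at line 2 remove [fup,nmaj] add [pgcd,gknvt] -> 10 lines: zyrbk zunf rcf pgcd gknvt zphi muye uhx xlfgg rsqn
Final line count: 10

Answer: 10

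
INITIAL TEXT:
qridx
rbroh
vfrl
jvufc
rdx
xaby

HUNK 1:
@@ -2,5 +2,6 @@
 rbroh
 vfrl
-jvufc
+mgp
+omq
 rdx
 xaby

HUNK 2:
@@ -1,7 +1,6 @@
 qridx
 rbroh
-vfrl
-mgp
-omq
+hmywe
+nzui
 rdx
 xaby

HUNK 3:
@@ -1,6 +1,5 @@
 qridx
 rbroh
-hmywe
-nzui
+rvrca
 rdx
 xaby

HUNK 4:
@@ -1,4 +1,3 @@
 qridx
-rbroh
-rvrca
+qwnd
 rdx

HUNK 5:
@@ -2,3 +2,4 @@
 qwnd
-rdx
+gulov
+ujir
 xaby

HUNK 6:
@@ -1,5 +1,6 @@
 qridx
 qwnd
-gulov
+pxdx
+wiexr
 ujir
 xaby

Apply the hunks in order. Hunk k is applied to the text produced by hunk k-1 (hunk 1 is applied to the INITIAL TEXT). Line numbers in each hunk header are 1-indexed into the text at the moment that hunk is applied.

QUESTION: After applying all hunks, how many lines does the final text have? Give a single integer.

Answer: 6

Derivation:
Hunk 1: at line 2 remove [jvufc] add [mgp,omq] -> 7 lines: qridx rbroh vfrl mgp omq rdx xaby
Hunk 2: at line 1 remove [vfrl,mgp,omq] add [hmywe,nzui] -> 6 lines: qridx rbroh hmywe nzui rdx xaby
Hunk 3: at line 1 remove [hmywe,nzui] add [rvrca] -> 5 lines: qridx rbroh rvrca rdx xaby
Hunk 4: at line 1 remove [rbroh,rvrca] add [qwnd] -> 4 lines: qridx qwnd rdx xaby
Hunk 5: at line 2 remove [rdx] add [gulov,ujir] -> 5 lines: qridx qwnd gulov ujir xaby
Hunk 6: at line 1 remove [gulov] add [pxdx,wiexr] -> 6 lines: qridx qwnd pxdx wiexr ujir xaby
Final line count: 6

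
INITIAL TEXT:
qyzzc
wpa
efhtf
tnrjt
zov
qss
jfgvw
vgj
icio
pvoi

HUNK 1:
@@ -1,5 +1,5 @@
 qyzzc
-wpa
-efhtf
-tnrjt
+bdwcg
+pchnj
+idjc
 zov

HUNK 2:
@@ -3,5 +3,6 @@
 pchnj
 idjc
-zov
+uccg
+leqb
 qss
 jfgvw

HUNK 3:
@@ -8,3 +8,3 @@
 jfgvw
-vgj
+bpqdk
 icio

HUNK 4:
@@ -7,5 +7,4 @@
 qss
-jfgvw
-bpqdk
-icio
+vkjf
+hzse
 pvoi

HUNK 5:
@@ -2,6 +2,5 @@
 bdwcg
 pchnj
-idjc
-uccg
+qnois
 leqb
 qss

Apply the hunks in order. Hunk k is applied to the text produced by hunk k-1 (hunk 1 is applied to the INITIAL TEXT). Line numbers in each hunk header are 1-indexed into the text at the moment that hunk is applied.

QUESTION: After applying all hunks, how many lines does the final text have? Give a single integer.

Hunk 1: at line 1 remove [wpa,efhtf,tnrjt] add [bdwcg,pchnj,idjc] -> 10 lines: qyzzc bdwcg pchnj idjc zov qss jfgvw vgj icio pvoi
Hunk 2: at line 3 remove [zov] add [uccg,leqb] -> 11 lines: qyzzc bdwcg pchnj idjc uccg leqb qss jfgvw vgj icio pvoi
Hunk 3: at line 8 remove [vgj] add [bpqdk] -> 11 lines: qyzzc bdwcg pchnj idjc uccg leqb qss jfgvw bpqdk icio pvoi
Hunk 4: at line 7 remove [jfgvw,bpqdk,icio] add [vkjf,hzse] -> 10 lines: qyzzc bdwcg pchnj idjc uccg leqb qss vkjf hzse pvoi
Hunk 5: at line 2 remove [idjc,uccg] add [qnois] -> 9 lines: qyzzc bdwcg pchnj qnois leqb qss vkjf hzse pvoi
Final line count: 9

Answer: 9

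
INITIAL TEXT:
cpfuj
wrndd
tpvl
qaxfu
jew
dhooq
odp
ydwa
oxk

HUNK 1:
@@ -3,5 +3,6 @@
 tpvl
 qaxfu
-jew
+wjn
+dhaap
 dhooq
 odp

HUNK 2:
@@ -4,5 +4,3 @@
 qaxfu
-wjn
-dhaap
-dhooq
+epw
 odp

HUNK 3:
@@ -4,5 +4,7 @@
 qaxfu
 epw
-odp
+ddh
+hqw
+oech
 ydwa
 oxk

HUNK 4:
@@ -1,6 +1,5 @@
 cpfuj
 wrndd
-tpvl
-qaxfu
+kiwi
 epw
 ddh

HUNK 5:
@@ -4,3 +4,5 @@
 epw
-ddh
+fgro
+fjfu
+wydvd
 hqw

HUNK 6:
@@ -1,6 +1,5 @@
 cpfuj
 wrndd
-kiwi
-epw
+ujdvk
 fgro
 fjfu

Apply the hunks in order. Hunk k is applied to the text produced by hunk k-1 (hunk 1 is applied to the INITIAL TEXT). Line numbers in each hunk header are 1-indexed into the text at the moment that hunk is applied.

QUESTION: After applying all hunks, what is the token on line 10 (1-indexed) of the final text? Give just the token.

Answer: oxk

Derivation:
Hunk 1: at line 3 remove [jew] add [wjn,dhaap] -> 10 lines: cpfuj wrndd tpvl qaxfu wjn dhaap dhooq odp ydwa oxk
Hunk 2: at line 4 remove [wjn,dhaap,dhooq] add [epw] -> 8 lines: cpfuj wrndd tpvl qaxfu epw odp ydwa oxk
Hunk 3: at line 4 remove [odp] add [ddh,hqw,oech] -> 10 lines: cpfuj wrndd tpvl qaxfu epw ddh hqw oech ydwa oxk
Hunk 4: at line 1 remove [tpvl,qaxfu] add [kiwi] -> 9 lines: cpfuj wrndd kiwi epw ddh hqw oech ydwa oxk
Hunk 5: at line 4 remove [ddh] add [fgro,fjfu,wydvd] -> 11 lines: cpfuj wrndd kiwi epw fgro fjfu wydvd hqw oech ydwa oxk
Hunk 6: at line 1 remove [kiwi,epw] add [ujdvk] -> 10 lines: cpfuj wrndd ujdvk fgro fjfu wydvd hqw oech ydwa oxk
Final line 10: oxk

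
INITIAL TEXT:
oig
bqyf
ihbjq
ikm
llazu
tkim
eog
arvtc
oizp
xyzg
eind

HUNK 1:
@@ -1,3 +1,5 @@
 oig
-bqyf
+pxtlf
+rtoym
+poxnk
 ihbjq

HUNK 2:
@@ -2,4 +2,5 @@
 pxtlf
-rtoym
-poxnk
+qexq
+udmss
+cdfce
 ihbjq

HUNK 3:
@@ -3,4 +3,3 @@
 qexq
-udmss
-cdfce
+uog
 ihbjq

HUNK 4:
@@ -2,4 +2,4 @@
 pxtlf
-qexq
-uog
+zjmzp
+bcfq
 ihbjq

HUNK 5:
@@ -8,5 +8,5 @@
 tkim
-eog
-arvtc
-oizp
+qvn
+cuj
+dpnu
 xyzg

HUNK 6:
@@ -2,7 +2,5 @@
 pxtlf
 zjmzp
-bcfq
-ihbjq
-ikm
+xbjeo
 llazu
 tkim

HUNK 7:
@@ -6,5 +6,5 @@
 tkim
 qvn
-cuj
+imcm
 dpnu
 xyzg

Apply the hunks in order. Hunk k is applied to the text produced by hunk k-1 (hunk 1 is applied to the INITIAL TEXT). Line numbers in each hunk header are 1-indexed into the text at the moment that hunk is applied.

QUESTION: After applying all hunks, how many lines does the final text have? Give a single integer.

Answer: 11

Derivation:
Hunk 1: at line 1 remove [bqyf] add [pxtlf,rtoym,poxnk] -> 13 lines: oig pxtlf rtoym poxnk ihbjq ikm llazu tkim eog arvtc oizp xyzg eind
Hunk 2: at line 2 remove [rtoym,poxnk] add [qexq,udmss,cdfce] -> 14 lines: oig pxtlf qexq udmss cdfce ihbjq ikm llazu tkim eog arvtc oizp xyzg eind
Hunk 3: at line 3 remove [udmss,cdfce] add [uog] -> 13 lines: oig pxtlf qexq uog ihbjq ikm llazu tkim eog arvtc oizp xyzg eind
Hunk 4: at line 2 remove [qexq,uog] add [zjmzp,bcfq] -> 13 lines: oig pxtlf zjmzp bcfq ihbjq ikm llazu tkim eog arvtc oizp xyzg eind
Hunk 5: at line 8 remove [eog,arvtc,oizp] add [qvn,cuj,dpnu] -> 13 lines: oig pxtlf zjmzp bcfq ihbjq ikm llazu tkim qvn cuj dpnu xyzg eind
Hunk 6: at line 2 remove [bcfq,ihbjq,ikm] add [xbjeo] -> 11 lines: oig pxtlf zjmzp xbjeo llazu tkim qvn cuj dpnu xyzg eind
Hunk 7: at line 6 remove [cuj] add [imcm] -> 11 lines: oig pxtlf zjmzp xbjeo llazu tkim qvn imcm dpnu xyzg eind
Final line count: 11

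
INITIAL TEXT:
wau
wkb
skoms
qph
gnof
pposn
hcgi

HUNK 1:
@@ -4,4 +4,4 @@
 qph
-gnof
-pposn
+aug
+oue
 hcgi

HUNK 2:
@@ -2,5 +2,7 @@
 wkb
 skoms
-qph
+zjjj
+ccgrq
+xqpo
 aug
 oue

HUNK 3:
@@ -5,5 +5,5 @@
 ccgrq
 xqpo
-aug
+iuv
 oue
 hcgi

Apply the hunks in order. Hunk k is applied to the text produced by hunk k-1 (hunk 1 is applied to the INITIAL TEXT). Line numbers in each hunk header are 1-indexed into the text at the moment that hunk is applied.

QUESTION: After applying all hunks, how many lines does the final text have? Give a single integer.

Hunk 1: at line 4 remove [gnof,pposn] add [aug,oue] -> 7 lines: wau wkb skoms qph aug oue hcgi
Hunk 2: at line 2 remove [qph] add [zjjj,ccgrq,xqpo] -> 9 lines: wau wkb skoms zjjj ccgrq xqpo aug oue hcgi
Hunk 3: at line 5 remove [aug] add [iuv] -> 9 lines: wau wkb skoms zjjj ccgrq xqpo iuv oue hcgi
Final line count: 9

Answer: 9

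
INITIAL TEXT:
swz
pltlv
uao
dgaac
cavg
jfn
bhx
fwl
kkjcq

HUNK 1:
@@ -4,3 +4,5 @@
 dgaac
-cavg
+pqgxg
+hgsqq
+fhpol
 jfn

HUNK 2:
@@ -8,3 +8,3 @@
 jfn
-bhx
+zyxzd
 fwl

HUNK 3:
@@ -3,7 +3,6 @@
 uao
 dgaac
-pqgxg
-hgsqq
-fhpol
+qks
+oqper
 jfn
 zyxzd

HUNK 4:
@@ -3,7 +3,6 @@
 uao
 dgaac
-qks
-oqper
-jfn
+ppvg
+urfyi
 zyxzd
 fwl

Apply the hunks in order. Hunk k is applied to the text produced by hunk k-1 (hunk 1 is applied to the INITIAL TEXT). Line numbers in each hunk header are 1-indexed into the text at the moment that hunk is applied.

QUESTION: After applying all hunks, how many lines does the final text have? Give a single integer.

Answer: 9

Derivation:
Hunk 1: at line 4 remove [cavg] add [pqgxg,hgsqq,fhpol] -> 11 lines: swz pltlv uao dgaac pqgxg hgsqq fhpol jfn bhx fwl kkjcq
Hunk 2: at line 8 remove [bhx] add [zyxzd] -> 11 lines: swz pltlv uao dgaac pqgxg hgsqq fhpol jfn zyxzd fwl kkjcq
Hunk 3: at line 3 remove [pqgxg,hgsqq,fhpol] add [qks,oqper] -> 10 lines: swz pltlv uao dgaac qks oqper jfn zyxzd fwl kkjcq
Hunk 4: at line 3 remove [qks,oqper,jfn] add [ppvg,urfyi] -> 9 lines: swz pltlv uao dgaac ppvg urfyi zyxzd fwl kkjcq
Final line count: 9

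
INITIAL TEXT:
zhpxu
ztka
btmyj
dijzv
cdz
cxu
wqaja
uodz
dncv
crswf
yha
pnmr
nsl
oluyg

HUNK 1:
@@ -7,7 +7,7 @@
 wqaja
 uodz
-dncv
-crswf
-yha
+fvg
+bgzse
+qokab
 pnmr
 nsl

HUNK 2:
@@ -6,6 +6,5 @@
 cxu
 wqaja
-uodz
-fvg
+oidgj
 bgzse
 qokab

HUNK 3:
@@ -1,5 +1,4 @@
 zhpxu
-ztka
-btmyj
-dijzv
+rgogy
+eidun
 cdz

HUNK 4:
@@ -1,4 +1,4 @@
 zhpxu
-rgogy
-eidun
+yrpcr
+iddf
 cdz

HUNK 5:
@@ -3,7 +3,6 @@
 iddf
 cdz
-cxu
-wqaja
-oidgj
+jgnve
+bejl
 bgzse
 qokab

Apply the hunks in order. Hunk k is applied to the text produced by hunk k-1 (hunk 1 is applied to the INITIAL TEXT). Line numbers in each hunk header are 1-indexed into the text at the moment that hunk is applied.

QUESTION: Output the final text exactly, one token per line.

Hunk 1: at line 7 remove [dncv,crswf,yha] add [fvg,bgzse,qokab] -> 14 lines: zhpxu ztka btmyj dijzv cdz cxu wqaja uodz fvg bgzse qokab pnmr nsl oluyg
Hunk 2: at line 6 remove [uodz,fvg] add [oidgj] -> 13 lines: zhpxu ztka btmyj dijzv cdz cxu wqaja oidgj bgzse qokab pnmr nsl oluyg
Hunk 3: at line 1 remove [ztka,btmyj,dijzv] add [rgogy,eidun] -> 12 lines: zhpxu rgogy eidun cdz cxu wqaja oidgj bgzse qokab pnmr nsl oluyg
Hunk 4: at line 1 remove [rgogy,eidun] add [yrpcr,iddf] -> 12 lines: zhpxu yrpcr iddf cdz cxu wqaja oidgj bgzse qokab pnmr nsl oluyg
Hunk 5: at line 3 remove [cxu,wqaja,oidgj] add [jgnve,bejl] -> 11 lines: zhpxu yrpcr iddf cdz jgnve bejl bgzse qokab pnmr nsl oluyg

Answer: zhpxu
yrpcr
iddf
cdz
jgnve
bejl
bgzse
qokab
pnmr
nsl
oluyg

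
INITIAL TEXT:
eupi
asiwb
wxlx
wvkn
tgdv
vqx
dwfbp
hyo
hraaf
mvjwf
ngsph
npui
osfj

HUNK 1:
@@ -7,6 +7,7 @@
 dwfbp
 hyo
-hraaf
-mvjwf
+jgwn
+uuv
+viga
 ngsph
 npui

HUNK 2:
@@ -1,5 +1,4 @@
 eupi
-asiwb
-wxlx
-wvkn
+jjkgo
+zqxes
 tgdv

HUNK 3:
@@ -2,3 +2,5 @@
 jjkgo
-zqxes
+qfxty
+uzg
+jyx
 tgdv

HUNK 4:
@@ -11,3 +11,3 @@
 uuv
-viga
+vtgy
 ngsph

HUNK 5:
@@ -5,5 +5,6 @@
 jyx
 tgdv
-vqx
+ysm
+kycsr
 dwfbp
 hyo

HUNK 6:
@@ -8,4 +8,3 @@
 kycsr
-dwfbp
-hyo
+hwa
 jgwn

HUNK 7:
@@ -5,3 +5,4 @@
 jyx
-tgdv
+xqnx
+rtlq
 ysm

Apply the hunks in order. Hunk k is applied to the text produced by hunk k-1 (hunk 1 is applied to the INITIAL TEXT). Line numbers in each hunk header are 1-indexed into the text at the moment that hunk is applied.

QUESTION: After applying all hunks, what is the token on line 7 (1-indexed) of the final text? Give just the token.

Hunk 1: at line 7 remove [hraaf,mvjwf] add [jgwn,uuv,viga] -> 14 lines: eupi asiwb wxlx wvkn tgdv vqx dwfbp hyo jgwn uuv viga ngsph npui osfj
Hunk 2: at line 1 remove [asiwb,wxlx,wvkn] add [jjkgo,zqxes] -> 13 lines: eupi jjkgo zqxes tgdv vqx dwfbp hyo jgwn uuv viga ngsph npui osfj
Hunk 3: at line 2 remove [zqxes] add [qfxty,uzg,jyx] -> 15 lines: eupi jjkgo qfxty uzg jyx tgdv vqx dwfbp hyo jgwn uuv viga ngsph npui osfj
Hunk 4: at line 11 remove [viga] add [vtgy] -> 15 lines: eupi jjkgo qfxty uzg jyx tgdv vqx dwfbp hyo jgwn uuv vtgy ngsph npui osfj
Hunk 5: at line 5 remove [vqx] add [ysm,kycsr] -> 16 lines: eupi jjkgo qfxty uzg jyx tgdv ysm kycsr dwfbp hyo jgwn uuv vtgy ngsph npui osfj
Hunk 6: at line 8 remove [dwfbp,hyo] add [hwa] -> 15 lines: eupi jjkgo qfxty uzg jyx tgdv ysm kycsr hwa jgwn uuv vtgy ngsph npui osfj
Hunk 7: at line 5 remove [tgdv] add [xqnx,rtlq] -> 16 lines: eupi jjkgo qfxty uzg jyx xqnx rtlq ysm kycsr hwa jgwn uuv vtgy ngsph npui osfj
Final line 7: rtlq

Answer: rtlq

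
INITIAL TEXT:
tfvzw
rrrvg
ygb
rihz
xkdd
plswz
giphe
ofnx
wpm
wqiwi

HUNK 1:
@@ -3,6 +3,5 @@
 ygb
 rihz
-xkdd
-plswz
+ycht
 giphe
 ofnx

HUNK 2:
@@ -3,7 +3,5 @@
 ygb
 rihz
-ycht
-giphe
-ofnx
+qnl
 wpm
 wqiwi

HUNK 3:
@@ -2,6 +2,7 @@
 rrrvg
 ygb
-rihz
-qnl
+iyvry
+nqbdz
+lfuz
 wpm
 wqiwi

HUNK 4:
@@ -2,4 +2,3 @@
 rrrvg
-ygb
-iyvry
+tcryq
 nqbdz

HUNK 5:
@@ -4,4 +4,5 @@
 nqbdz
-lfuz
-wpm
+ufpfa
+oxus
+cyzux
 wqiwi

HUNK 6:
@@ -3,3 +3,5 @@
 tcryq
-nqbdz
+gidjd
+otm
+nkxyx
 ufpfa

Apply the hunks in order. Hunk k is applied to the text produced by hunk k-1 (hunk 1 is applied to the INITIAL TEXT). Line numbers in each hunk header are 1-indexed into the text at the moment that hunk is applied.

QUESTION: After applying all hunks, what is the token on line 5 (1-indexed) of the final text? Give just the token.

Answer: otm

Derivation:
Hunk 1: at line 3 remove [xkdd,plswz] add [ycht] -> 9 lines: tfvzw rrrvg ygb rihz ycht giphe ofnx wpm wqiwi
Hunk 2: at line 3 remove [ycht,giphe,ofnx] add [qnl] -> 7 lines: tfvzw rrrvg ygb rihz qnl wpm wqiwi
Hunk 3: at line 2 remove [rihz,qnl] add [iyvry,nqbdz,lfuz] -> 8 lines: tfvzw rrrvg ygb iyvry nqbdz lfuz wpm wqiwi
Hunk 4: at line 2 remove [ygb,iyvry] add [tcryq] -> 7 lines: tfvzw rrrvg tcryq nqbdz lfuz wpm wqiwi
Hunk 5: at line 4 remove [lfuz,wpm] add [ufpfa,oxus,cyzux] -> 8 lines: tfvzw rrrvg tcryq nqbdz ufpfa oxus cyzux wqiwi
Hunk 6: at line 3 remove [nqbdz] add [gidjd,otm,nkxyx] -> 10 lines: tfvzw rrrvg tcryq gidjd otm nkxyx ufpfa oxus cyzux wqiwi
Final line 5: otm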